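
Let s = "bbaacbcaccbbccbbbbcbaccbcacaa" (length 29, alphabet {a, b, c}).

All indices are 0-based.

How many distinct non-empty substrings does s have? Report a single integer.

sorted suffixes:
  #0 SA[0]=28  'a'
  #1 SA[1]=27  'aa'
  #2 SA[2]=2  'aacbcaccbbccbbbbcbaccbcacaa'
  #3 SA[3]=25  'acaa'
  #4 SA[4]=3  'acbcaccbbccbbbbcbaccbcacaa'
  #5 SA[5]=7  'accbbccbbbbcbaccbcacaa'
  #6 SA[6]=20  'accbcacaa'
  #7 SA[7]=1  'baacbcaccbbccbbbbcbaccbcacaa'
  #8 SA[8]=19  'baccbcacaa'
  #9 SA[9]=0  'bbaacbcaccbbccbbbbcbaccbcacaa'
  #10 SA[10]=14  'bbbbcbaccbcacaa'
  #11 SA[11]=15  'bbbcbaccbcacaa'
  #12 SA[12]=16  'bbcbaccbcacaa'
  #13 SA[13]=10  'bbccbbbbcbaccbcacaa'
  #14 SA[14]=23  'bcacaa'
  #15 SA[15]=5  'bcaccbbccbbbbcbaccbcacaa'
  #16 SA[16]=17  'bcbaccbcacaa'
  #17 SA[17]=11  'bccbbbbcbaccbcacaa'
  #18 SA[18]=26  'caa'
  #19 SA[19]=24  'cacaa'
  #20 SA[20]=6  'caccbbccbbbbcbaccbcacaa'
  #21 SA[21]=18  'cbaccbcacaa'
  #22 SA[22]=13  'cbbbbcbaccbcacaa'
  #23 SA[23]=9  'cbbccbbbbcbaccbcacaa'
  #24 SA[24]=22  'cbcacaa'
  #25 SA[25]=4  'cbcaccbbccbbbbcbaccbcacaa'
  #26 SA[26]=12  'ccbbbbcbaccbcacaa'
  #27 SA[27]=8  'ccbbccbbbbcbaccbcacaa'
  #28 SA[28]=21  'ccbcacaa'

SA = [28, 27, 2, 25, 3, 7, 20, 1, 19, 0, 14, 15, 16, 10, 23, 5, 17, 11, 26, 24, 6, 18, 13, 9, 22, 4, 12, 8, 21]
[i] adj suffixes → lcp
  [1] 28/27 → 1 ('a')
  [2] 27/2 → 2 ('aa')
  [3] 2/25 → 1 ('a')
  [4] 25/3 → 2 ('ac')
  [5] 3/7 → 2 ('ac')
  [6] 7/20 → 4 ('accb')
  [7] 20/1 → 0 ('')
  [8] 1/19 → 2 ('ba')
  [9] 19/0 → 1 ('b')
  [10] 0/14 → 2 ('bb')
  [11] 14/15 → 3 ('bbb')
  [12] 15/16 → 2 ('bb')
  [13] 16/10 → 3 ('bbc')
  [14] 10/23 → 1 ('b')
  [15] 23/5 → 4 ('bcac')
  [16] 5/17 → 2 ('bc')
  [17] 17/11 → 2 ('bc')
  [18] 11/26 → 0 ('')
  [19] 26/24 → 2 ('ca')
  [20] 24/6 → 3 ('cac')
  [21] 6/18 → 1 ('c')
  [22] 18/13 → 2 ('cb')
  [23] 13/9 → 3 ('cbb')
  [24] 9/22 → 2 ('cb')
  [25] 22/4 → 5 ('cbcac')
  [26] 4/12 → 1 ('c')
  [27] 12/8 → 4 ('ccbb')
  [28] 8/21 → 3 ('ccb')

n(n+1)/2 = 29·30/2 = 435
Σ LCP = 0 + 1 + 2 + 1 + 2 + 2 + 4 + 0 + 2 + 1 + 2 + 3 + 2 + 3 + 1 + 4 + 2 + 2 + 0 + 2 + 3 + 1 + 2 + 3 + 2 + 5 + 1 + 4 + 3 = 60
distinct = 435 − 60 = 375

375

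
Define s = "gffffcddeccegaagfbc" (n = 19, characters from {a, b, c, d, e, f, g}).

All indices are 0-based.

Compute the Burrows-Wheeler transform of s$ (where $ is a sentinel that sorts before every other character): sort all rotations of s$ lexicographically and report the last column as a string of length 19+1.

rank  rotation              last
    0  $gffffcddeccegaagfbc  c
    1  aagfbc$gffffcddecceg  g
    2  agfbc$gffffcddeccega  a
    3  bc$gffffcddeccegaagf  f
    4  c$gffffcddeccegaagfb  b
    5  ccegaagfbc$gffffcdde  e
    6  cddeccegaagfbc$gffff  f
    7  cegaagfbc$gffffcddec  c
    8  ddeccegaagfbc$gffffc  c
    9  deccegaagfbc$gffffcd  d
   10  eccegaagfbc$gffffcdd  d
   11  egaagfbc$gffffcddecc  c
   12  fbc$gffffcddeccegaag  g
   13  fcddeccegaagfbc$gfff  f
   14  ffcddeccegaagfbc$gff  f
   15  fffcddeccegaagfbc$gf  f
   16  ffffcddeccegaagfbc$g  g
   17  gaagfbc$gffffcddecce  e
   18  gfbc$gffffcddeccegaa  a
   19  gffffcddeccegaagfbc$  $

cgafbefccddcgfffgea$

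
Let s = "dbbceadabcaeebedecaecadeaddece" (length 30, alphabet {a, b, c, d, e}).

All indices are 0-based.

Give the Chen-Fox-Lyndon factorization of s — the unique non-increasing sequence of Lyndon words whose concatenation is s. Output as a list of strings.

emit factor 1: 'd' (i=0, period=1)
emit factor 2: 'bbce' (i=1, period=4)
emit factor 3: 'ad' (i=5, period=2)
emit factor 4: 'abcaeebedecaecadeaddece' (i=7, period=23)

["d", "bbce", "ad", "abcaeebedecaecadeaddece"]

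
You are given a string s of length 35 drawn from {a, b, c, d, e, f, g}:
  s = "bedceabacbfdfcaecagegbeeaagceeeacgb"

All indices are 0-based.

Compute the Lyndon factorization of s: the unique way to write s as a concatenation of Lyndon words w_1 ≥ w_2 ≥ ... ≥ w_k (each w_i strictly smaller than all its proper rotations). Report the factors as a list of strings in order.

emit factor 1: 'bedce' (i=0, period=5)
emit factor 2: 'abacbfdfcaecagegbee' (i=5, period=19)
emit factor 3: 'aagceeeacgb' (i=24, period=11)

["bedce", "abacbfdfcaecagegbee", "aagceeeacgb"]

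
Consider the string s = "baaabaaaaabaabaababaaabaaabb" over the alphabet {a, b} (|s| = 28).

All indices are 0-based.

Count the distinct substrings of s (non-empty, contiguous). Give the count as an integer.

sorted suffixes:
  #0 SA[0]=5  'aaaaabaabaababaaabaaabb'
  #1 SA[1]=6  'aaaabaabaababaaabaaabb'
  #2 SA[2]=1  'aaabaaaaabaabaababaaabaaabb'
  #3 SA[3]=19  'aaabaaabb'
  #4 SA[4]=7  'aaabaabaababaaabaaabb'
  #5 SA[5]=23  'aaabb'
  #6 SA[6]=2  'aabaaaaabaabaababaaabaaabb'
  #7 SA[7]=20  'aabaaabb'
  #8 SA[8]=8  'aabaabaababaaabaaabb'
  #9 SA[9]=11  'aabaababaaabaaabb'
  #10 SA[10]=14  'aababaaabaaabb'
  #11 SA[11]=24  'aabb'
  #12 SA[12]=3  'abaaaaabaabaababaaabaaabb'
  #13 SA[13]=17  'abaaabaaabb'
  #14 SA[14]=21  'abaaabb'
  #15 SA[15]=9  'abaabaababaaabaaabb'
  #16 SA[16]=12  'abaababaaabaaabb'
  #17 SA[17]=15  'ababaaabaaabb'
  #18 SA[18]=25  'abb'
  #19 SA[19]=27  'b'
  #20 SA[20]=4  'baaaaabaabaababaaabaaabb'
  #21 SA[21]=0  'baaabaaaaabaabaababaaabaaabb'
  #22 SA[22]=18  'baaabaaabb'
  #23 SA[23]=22  'baaabb'
  #24 SA[24]=10  'baabaababaaabaaabb'
  #25 SA[25]=13  'baababaaabaaabb'
  #26 SA[26]=16  'babaaabaaabb'
  #27 SA[27]=26  'bb'

SA = [5, 6, 1, 19, 7, 23, 2, 20, 8, 11, 14, 24, 3, 17, 21, 9, 12, 15, 25, 27, 4, 0, 18, 22, 10, 13, 16, 26]
[i] adj suffixes → lcp
  [1] 5/6 → 4 ('aaaa')
  [2] 6/1 → 3 ('aaa')
  [3] 1/19 → 7 ('aaabaaa')
  [4] 19/7 → 6 ('aaabaa')
  [5] 7/23 → 4 ('aaab')
  [6] 23/2 → 2 ('aa')
  [7] 2/20 → 6 ('aabaaa')
  [8] 20/8 → 5 ('aabaa')
  [9] 8/11 → 7 ('aabaaba')
  [10] 11/14 → 4 ('aaba')
  [11] 14/24 → 3 ('aab')
  [12] 24/3 → 1 ('a')
  [13] 3/17 → 5 ('abaaa')
  [14] 17/21 → 6 ('abaaab')
  [15] 21/9 → 4 ('abaa')
  [16] 9/12 → 6 ('abaaba')
  [17] 12/15 → 3 ('aba')
  [18] 15/25 → 2 ('ab')
  [19] 25/27 → 0 ('')
  [20] 27/4 → 1 ('b')
  [21] 4/0 → 4 ('baaa')
  [22] 0/18 → 8 ('baaabaaa')
  [23] 18/22 → 5 ('baaab')
  [24] 22/10 → 3 ('baa')
  [25] 10/13 → 5 ('baaba')
  [26] 13/16 → 2 ('ba')
  [27] 16/26 → 1 ('b')

n(n+1)/2 = 28·29/2 = 406
Σ LCP = 0 + 4 + 3 + 7 + 6 + 4 + 2 + 6 + 5 + 7 + 4 + 3 + 1 + 5 + 6 + 4 + 6 + 3 + 2 + 0 + 1 + 4 + 8 + 5 + 3 + 5 + 2 + 1 = 107
distinct = 406 − 107 = 299

299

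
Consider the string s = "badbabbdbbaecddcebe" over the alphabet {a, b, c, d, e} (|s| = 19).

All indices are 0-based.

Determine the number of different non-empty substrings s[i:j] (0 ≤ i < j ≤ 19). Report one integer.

172

rank | idx | suffix
   0 |   4 | abbdbbaecddcebe
   1 |   1 | adbabbdbbaecddcebe
   2 |  10 | aecddcebe
   3 |   3 | babbdbbaecddcebe
   4 |   0 | badbabbdbbaecddcebe
   5 |   9 | baecddcebe
   6 |   8 | bbaecddcebe
   7 |   5 | bbdbbaecddcebe
   8 |   6 | bdbbaecddcebe
   9 |  17 | be
  10 |  12 | cddcebe
  11 |  15 | cebe
  12 |   2 | dbabbdbbaecddcebe
  13 |   7 | dbbaecddcebe
  14 |  14 | dcebe
  15 |  13 | ddcebe
  16 |  18 | e
  17 |  16 | ebe
  18 |  11 | ecddcebe

SA = [4, 1, 10, 3, 0, 9, 8, 5, 6, 17, 12, 15, 2, 7, 14, 13, 18, 16, 11]
i: (SA[i-1],SA[i]) lcp shared
  1: (4,1) 1 'a'
  2: (1,10) 1 'a'
  3: (10,3) 0 ''
  4: (3,0) 2 'ba'
  5: (0,9) 2 'ba'
  6: (9,8) 1 'b'
  7: (8,5) 2 'bb'
  8: (5,6) 1 'b'
  9: (6,17) 1 'b'
  10: (17,12) 0 ''
  11: (12,15) 1 'c'
  12: (15,2) 0 ''
  13: (2,7) 2 'db'
  14: (7,14) 1 'd'
  15: (14,13) 1 'd'
  16: (13,18) 0 ''
  17: (18,16) 1 'e'
  18: (16,11) 1 'e'

n(n+1)/2 = 19·20/2 = 190
Σ LCP = 0 + 1 + 1 + 0 + 2 + 2 + 1 + 2 + 1 + 1 + 0 + 1 + 0 + 2 + 1 + 1 + 0 + 1 + 1 = 18
distinct = 190 − 18 = 172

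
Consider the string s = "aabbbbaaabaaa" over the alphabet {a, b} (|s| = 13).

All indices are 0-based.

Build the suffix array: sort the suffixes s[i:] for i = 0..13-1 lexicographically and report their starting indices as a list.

rank | idx | suffix
   0 |  12 | a
   1 |  11 | aa
   2 |  10 | aaa
   3 |   6 | aaabaaa
   4 |   7 | aabaaa
   5 |   0 | aabbbbaaabaaa
   6 |   8 | abaaa
   7 |   1 | abbbbaaabaaa
   8 |   9 | baaa
   9 |   5 | baaabaaa
  10 |   4 | bbaaabaaa
  11 |   3 | bbbaaabaaa
  12 |   2 | bbbbaaabaaa

[12, 11, 10, 6, 7, 0, 8, 1, 9, 5, 4, 3, 2]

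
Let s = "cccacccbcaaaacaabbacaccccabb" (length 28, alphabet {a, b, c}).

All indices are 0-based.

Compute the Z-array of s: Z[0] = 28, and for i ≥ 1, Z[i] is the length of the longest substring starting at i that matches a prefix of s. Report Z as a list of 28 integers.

[28, 2, 1, 0, 3, 2, 1, 0, 1, 0, 0, 0, 0, 1, 0, 0, 0, 0, 0, 1, 0, 3, 4, 2, 1, 0, 0, 0]

Z[0]=28
i=1: outside box; Z[1]=2 extend→box=[1,3)
i=2: min(r-i=1, Z[1]=2)=1; Z[2]=1
i=3: outside box; Z[3]=0
i=4: outside box; Z[4]=3 extend→box=[4,7)
i=5: min(r-i=2, Z[1]=2)=2; Z[5]=2
i=6: min(r-i=1, Z[2]=1)=1; Z[6]=1
i=7: outside box; Z[7]=0
i=8: outside box; Z[8]=1 extend→box=[8,9)
i=9: outside box; Z[9]=0
i=10: outside box; Z[10]=0
i=11: outside box; Z[11]=0
i=12: outside box; Z[12]=0
i=13: outside box; Z[13]=1 extend→box=[13,14)
i=14: outside box; Z[14]=0
i=15: outside box; Z[15]=0
i=16: outside box; Z[16]=0
i=17: outside box; Z[17]=0
i=18: outside box; Z[18]=0
i=19: outside box; Z[19]=1 extend→box=[19,20)
i=20: outside box; Z[20]=0
i=21: outside box; Z[21]=3 extend→box=[21,24)
i=22: min(r-i=2, Z[1]=2)=2; Z[22]=4 extend→box=[22,26)
i=23: min(r-i=3, Z[1]=2)=2; Z[23]=2
i=24: min(r-i=2, Z[2]=1)=1; Z[24]=1
i=25: min(r-i=1, Z[3]=0)=0; Z[25]=0
i=26: outside box; Z[26]=0
i=27: outside box; Z[27]=0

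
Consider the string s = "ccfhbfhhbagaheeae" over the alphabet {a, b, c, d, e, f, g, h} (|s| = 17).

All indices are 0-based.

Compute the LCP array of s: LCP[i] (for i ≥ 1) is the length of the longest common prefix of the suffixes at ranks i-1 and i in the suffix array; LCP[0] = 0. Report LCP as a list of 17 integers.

rank→(start, suffix):
  0 → (15, 'ae')
  1 → (9, 'agaheeae')
  2 → (11, 'aheeae')
  3 → (8, 'bagaheeae')
  4 → (4, 'bfhhbagaheeae')
  5 → (0, 'ccfhbfhhbagaheeae')
  6 → (1, 'cfhbfhhbagaheeae')
  7 → (16, 'e')
  8 → (14, 'eae')
  9 → (13, 'eeae')
  10 → (2, 'fhbfhhbagaheeae')
  11 → (5, 'fhhbagaheeae')
  12 → (10, 'gaheeae')
  13 → (7, 'hbagaheeae')
  14 → (3, 'hbfhhbagaheeae')
  15 → (12, 'heeae')
  16 → (6, 'hhbagaheeae')

SA = [15, 9, 11, 8, 4, 0, 1, 16, 14, 13, 2, 5, 10, 7, 3, 12, 6]
rank  pair      lcp
   1  s[15:],s[9:]  1  'a'
   2  s[9:],s[11:]  1  'a'
   3  s[11:],s[8:]  0  ''
   4  s[8:],s[4:]  1  'b'
   5  s[4:],s[0:]  0  ''
   6  s[0:],s[1:]  1  'c'
   7  s[1:],s[16:]  0  ''
   8  s[16:],s[14:]  1  'e'
   9  s[14:],s[13:]  1  'e'
  10  s[13:],s[2:]  0  ''
  11  s[2:],s[5:]  2  'fh'
  12  s[5:],s[10:]  0  ''
  13  s[10:],s[7:]  0  ''
  14  s[7:],s[3:]  2  'hb'
  15  s[3:],s[12:]  1  'h'
  16  s[12:],s[6:]  1  'h'

[0, 1, 1, 0, 1, 0, 1, 0, 1, 1, 0, 2, 0, 0, 2, 1, 1]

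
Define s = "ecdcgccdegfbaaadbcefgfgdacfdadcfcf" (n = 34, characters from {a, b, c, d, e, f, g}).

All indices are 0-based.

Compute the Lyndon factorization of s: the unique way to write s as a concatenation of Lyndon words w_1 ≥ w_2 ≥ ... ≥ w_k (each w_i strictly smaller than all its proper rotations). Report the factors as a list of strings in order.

["e", "cdcg", "ccdegf", "b", "aaadbcefgfgdacfdadcfcf"]

emit factor 1: 'e' (i=0, period=1)
emit factor 2: 'cdcg' (i=1, period=4)
emit factor 3: 'ccdegf' (i=5, period=6)
emit factor 4: 'b' (i=11, period=1)
emit factor 5: 'aaadbcefgfgdacfdadcfcf' (i=12, period=22)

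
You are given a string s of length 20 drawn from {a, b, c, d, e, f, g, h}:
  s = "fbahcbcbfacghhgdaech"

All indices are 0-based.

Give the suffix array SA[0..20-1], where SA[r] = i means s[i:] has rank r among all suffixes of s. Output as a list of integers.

[9, 16, 2, 1, 5, 7, 4, 6, 10, 18, 15, 17, 8, 0, 14, 11, 19, 3, 13, 12]

rank→(start, suffix):
  0 → (9, 'acghhgdaech')
  1 → (16, 'aech')
  2 → (2, 'ahcbcbfacghhgdaech')
  3 → (1, 'bahcbcbfacghhgdaech')
  4 → (5, 'bcbfacghhgdaech')
  5 → (7, 'bfacghhgdaech')
  6 → (4, 'cbcbfacghhgdaech')
  7 → (6, 'cbfacghhgdaech')
  8 → (10, 'cghhgdaech')
  9 → (18, 'ch')
  10 → (15, 'daech')
  11 → (17, 'ech')
  12 → (8, 'facghhgdaech')
  13 → (0, 'fbahcbcbfacghhgdaech')
  14 → (14, 'gdaech')
  15 → (11, 'ghhgdaech')
  16 → (19, 'h')
  17 → (3, 'hcbcbfacghhgdaech')
  18 → (13, 'hgdaech')
  19 → (12, 'hhgdaech')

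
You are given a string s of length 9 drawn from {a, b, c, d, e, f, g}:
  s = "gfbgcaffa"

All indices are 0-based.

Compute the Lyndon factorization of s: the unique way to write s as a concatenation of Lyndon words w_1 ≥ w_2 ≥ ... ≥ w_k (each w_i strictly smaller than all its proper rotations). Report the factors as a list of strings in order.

["g", "f", "bgc", "aff", "a"]

emit factor 1: 'g' (i=0, period=1)
emit factor 2: 'f' (i=1, period=1)
emit factor 3: 'bgc' (i=2, period=3)
emit factor 4: 'aff' (i=5, period=3)
emit factor 5: 'a' (i=8, period=1)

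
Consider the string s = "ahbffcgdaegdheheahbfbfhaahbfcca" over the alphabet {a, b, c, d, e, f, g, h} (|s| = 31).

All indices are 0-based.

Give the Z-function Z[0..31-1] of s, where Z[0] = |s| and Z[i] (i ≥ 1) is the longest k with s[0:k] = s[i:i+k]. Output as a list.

[31, 0, 0, 0, 0, 0, 0, 0, 1, 0, 0, 0, 0, 0, 0, 0, 4, 0, 0, 0, 0, 0, 0, 1, 4, 0, 0, 0, 0, 0, 1]

Z[0]=31
i=1: outside box; Z[1]=0
i=2: outside box; Z[2]=0
i=3: outside box; Z[3]=0
i=4: outside box; Z[4]=0
i=5: outside box; Z[5]=0
i=6: outside box; Z[6]=0
i=7: outside box; Z[7]=0
i=8: outside box; Z[8]=1 extend→box=[8,9)
i=9: outside box; Z[9]=0
i=10: outside box; Z[10]=0
i=11: outside box; Z[11]=0
i=12: outside box; Z[12]=0
i=13: outside box; Z[13]=0
i=14: outside box; Z[14]=0
i=15: outside box; Z[15]=0
i=16: outside box; Z[16]=4 extend→box=[16,20)
i=17: min(r-i=3, Z[1]=0)=0; Z[17]=0
i=18: min(r-i=2, Z[2]=0)=0; Z[18]=0
i=19: min(r-i=1, Z[3]=0)=0; Z[19]=0
i=20: outside box; Z[20]=0
i=21: outside box; Z[21]=0
i=22: outside box; Z[22]=0
i=23: outside box; Z[23]=1 extend→box=[23,24)
i=24: outside box; Z[24]=4 extend→box=[24,28)
i=25: min(r-i=3, Z[1]=0)=0; Z[25]=0
i=26: min(r-i=2, Z[2]=0)=0; Z[26]=0
i=27: min(r-i=1, Z[3]=0)=0; Z[27]=0
i=28: outside box; Z[28]=0
i=29: outside box; Z[29]=0
i=30: outside box; Z[30]=1 extend→box=[30,31)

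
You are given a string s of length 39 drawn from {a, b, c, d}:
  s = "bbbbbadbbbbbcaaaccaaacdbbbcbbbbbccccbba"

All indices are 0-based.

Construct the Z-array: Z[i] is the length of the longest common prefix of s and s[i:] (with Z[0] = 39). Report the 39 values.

Z[0]=39
i=1: i≥r, start 0; Z[1]=4 scan→box=[1,5)
i=2: min(r-i=3, Z[1]=4)=3; Z[2]=3
i=3: min(r-i=2, Z[2]=3)=2; Z[3]=2
i=4: min(r-i=1, Z[3]=2)=1; Z[4]=1
i=5: i≥r, start 0; Z[5]=0
i=6: i≥r, start 0; Z[6]=0
i=7: i≥r, start 0; Z[7]=5 scan→box=[7,12)
i=8: min(r-i=4, Z[1]=4)=4; Z[8]=4
i=9: min(r-i=3, Z[2]=3)=3; Z[9]=3
i=10: min(r-i=2, Z[3]=2)=2; Z[10]=2
i=11: min(r-i=1, Z[4]=1)=1; Z[11]=1
i=12: i≥r, start 0; Z[12]=0
i=13: i≥r, start 0; Z[13]=0
i=14: i≥r, start 0; Z[14]=0
i=15: i≥r, start 0; Z[15]=0
i=16: i≥r, start 0; Z[16]=0
i=17: i≥r, start 0; Z[17]=0
i=18: i≥r, start 0; Z[18]=0
i=19: i≥r, start 0; Z[19]=0
i=20: i≥r, start 0; Z[20]=0
i=21: i≥r, start 0; Z[21]=0
i=22: i≥r, start 0; Z[22]=0
i=23: i≥r, start 0; Z[23]=3 scan→box=[23,26)
i=24: min(r-i=2, Z[1]=4)=2; Z[24]=2
i=25: min(r-i=1, Z[2]=3)=1; Z[25]=1
i=26: i≥r, start 0; Z[26]=0
i=27: i≥r, start 0; Z[27]=5 scan→box=[27,32)
i=28: min(r-i=4, Z[1]=4)=4; Z[28]=4
i=29: min(r-i=3, Z[2]=3)=3; Z[29]=3
i=30: min(r-i=2, Z[3]=2)=2; Z[30]=2
i=31: min(r-i=1, Z[4]=1)=1; Z[31]=1
i=32: i≥r, start 0; Z[32]=0
i=33: i≥r, start 0; Z[33]=0
i=34: i≥r, start 0; Z[34]=0
i=35: i≥r, start 0; Z[35]=0
i=36: i≥r, start 0; Z[36]=2 scan→box=[36,38)
i=37: min(r-i=1, Z[1]=4)=1; Z[37]=1
i=38: i≥r, start 0; Z[38]=0

[39, 4, 3, 2, 1, 0, 0, 5, 4, 3, 2, 1, 0, 0, 0, 0, 0, 0, 0, 0, 0, 0, 0, 3, 2, 1, 0, 5, 4, 3, 2, 1, 0, 0, 0, 0, 2, 1, 0]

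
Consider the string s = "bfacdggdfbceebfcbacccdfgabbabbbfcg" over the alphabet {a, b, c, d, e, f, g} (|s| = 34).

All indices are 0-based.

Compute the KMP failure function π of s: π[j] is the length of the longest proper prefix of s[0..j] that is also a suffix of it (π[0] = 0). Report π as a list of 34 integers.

π[0] = 0
j=1 s[j]='f': π[1]=0 (border '')
j=2 s[j]='a': π[2]=0 (border '')
j=3 s[j]='c': π[3]=0 (border '')
j=4 s[j]='d': π[4]=0 (border '')
j=5 s[j]='g': π[5]=0 (border '')
j=6 s[j]='g': π[6]=0 (border '')
j=7 s[j]='d': π[7]=0 (border '')
j=8 s[j]='f': π[8]=0 (border '')
j=9 s[j]='b': π[9]=1 (border 'b')
j=10 s[j]='c': k: 1→0; π[10]=0 (border '')
j=11 s[j]='e': π[11]=0 (border '')
j=12 s[j]='e': π[12]=0 (border '')
j=13 s[j]='b': π[13]=1 (border 'b')
j=14 s[j]='f': π[14]=2 (border 'bf')
j=15 s[j]='c': k: 2→0; π[15]=0 (border '')
j=16 s[j]='b': π[16]=1 (border 'b')
j=17 s[j]='a': k: 1→0; π[17]=0 (border '')
j=18 s[j]='c': π[18]=0 (border '')
j=19 s[j]='c': π[19]=0 (border '')
j=20 s[j]='c': π[20]=0 (border '')
j=21 s[j]='d': π[21]=0 (border '')
j=22 s[j]='f': π[22]=0 (border '')
j=23 s[j]='g': π[23]=0 (border '')
j=24 s[j]='a': π[24]=0 (border '')
j=25 s[j]='b': π[25]=1 (border 'b')
j=26 s[j]='b': k: 1→0; π[26]=1 (border 'b')
j=27 s[j]='a': k: 1→0; π[27]=0 (border '')
j=28 s[j]='b': π[28]=1 (border 'b')
j=29 s[j]='b': k: 1→0; π[29]=1 (border 'b')
j=30 s[j]='b': k: 1→0; π[30]=1 (border 'b')
j=31 s[j]='f': π[31]=2 (border 'bf')
j=32 s[j]='c': k: 2→0; π[32]=0 (border '')
j=33 s[j]='g': π[33]=0 (border '')

[0, 0, 0, 0, 0, 0, 0, 0, 0, 1, 0, 0, 0, 1, 2, 0, 1, 0, 0, 0, 0, 0, 0, 0, 0, 1, 1, 0, 1, 1, 1, 2, 0, 0]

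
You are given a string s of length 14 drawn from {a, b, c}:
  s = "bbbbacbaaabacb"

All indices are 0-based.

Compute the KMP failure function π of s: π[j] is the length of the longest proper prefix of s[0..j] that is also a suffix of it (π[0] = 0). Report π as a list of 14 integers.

[0, 1, 2, 3, 0, 0, 1, 0, 0, 0, 1, 0, 0, 1]

π[0] = 0
j=1 s[j]='b': π[1]=1 (border 'b')
j=2 s[j]='b': π[2]=2 (border 'bb')
j=3 s[j]='b': π[3]=3 (border 'bbb')
j=4 s[j]='a': k: 3→2→1→0; π[4]=0 (border '')
j=5 s[j]='c': π[5]=0 (border '')
j=6 s[j]='b': π[6]=1 (border 'b')
j=7 s[j]='a': k: 1→0; π[7]=0 (border '')
j=8 s[j]='a': π[8]=0 (border '')
j=9 s[j]='a': π[9]=0 (border '')
j=10 s[j]='b': π[10]=1 (border 'b')
j=11 s[j]='a': k: 1→0; π[11]=0 (border '')
j=12 s[j]='c': π[12]=0 (border '')
j=13 s[j]='b': π[13]=1 (border 'b')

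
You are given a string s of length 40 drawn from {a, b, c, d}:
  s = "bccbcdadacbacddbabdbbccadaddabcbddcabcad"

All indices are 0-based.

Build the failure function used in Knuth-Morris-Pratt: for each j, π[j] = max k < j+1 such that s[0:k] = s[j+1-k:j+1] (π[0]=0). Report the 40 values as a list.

[0, 0, 0, 1, 2, 0, 0, 0, 0, 0, 1, 0, 0, 0, 0, 1, 0, 1, 0, 1, 1, 2, 3, 0, 0, 0, 0, 0, 0, 1, 2, 1, 0, 0, 0, 0, 1, 2, 0, 0]

π[0] = 0
j=1 s[j]='c': π[1]=0 (border '')
j=2 s[j]='c': π[2]=0 (border '')
j=3 s[j]='b': π[3]=1 (border 'b')
j=4 s[j]='c': π[4]=2 (border 'bc')
j=5 s[j]='d': k: 2→0; π[5]=0 (border '')
j=6 s[j]='a': π[6]=0 (border '')
j=7 s[j]='d': π[7]=0 (border '')
j=8 s[j]='a': π[8]=0 (border '')
j=9 s[j]='c': π[9]=0 (border '')
j=10 s[j]='b': π[10]=1 (border 'b')
j=11 s[j]='a': k: 1→0; π[11]=0 (border '')
j=12 s[j]='c': π[12]=0 (border '')
j=13 s[j]='d': π[13]=0 (border '')
j=14 s[j]='d': π[14]=0 (border '')
j=15 s[j]='b': π[15]=1 (border 'b')
j=16 s[j]='a': k: 1→0; π[16]=0 (border '')
j=17 s[j]='b': π[17]=1 (border 'b')
j=18 s[j]='d': k: 1→0; π[18]=0 (border '')
j=19 s[j]='b': π[19]=1 (border 'b')
j=20 s[j]='b': k: 1→0; π[20]=1 (border 'b')
j=21 s[j]='c': π[21]=2 (border 'bc')
j=22 s[j]='c': π[22]=3 (border 'bcc')
j=23 s[j]='a': k: 3→0; π[23]=0 (border '')
j=24 s[j]='d': π[24]=0 (border '')
j=25 s[j]='a': π[25]=0 (border '')
j=26 s[j]='d': π[26]=0 (border '')
j=27 s[j]='d': π[27]=0 (border '')
j=28 s[j]='a': π[28]=0 (border '')
j=29 s[j]='b': π[29]=1 (border 'b')
j=30 s[j]='c': π[30]=2 (border 'bc')
j=31 s[j]='b': k: 2→0; π[31]=1 (border 'b')
j=32 s[j]='d': k: 1→0; π[32]=0 (border '')
j=33 s[j]='d': π[33]=0 (border '')
j=34 s[j]='c': π[34]=0 (border '')
j=35 s[j]='a': π[35]=0 (border '')
j=36 s[j]='b': π[36]=1 (border 'b')
j=37 s[j]='c': π[37]=2 (border 'bc')
j=38 s[j]='a': k: 2→0; π[38]=0 (border '')
j=39 s[j]='d': π[39]=0 (border '')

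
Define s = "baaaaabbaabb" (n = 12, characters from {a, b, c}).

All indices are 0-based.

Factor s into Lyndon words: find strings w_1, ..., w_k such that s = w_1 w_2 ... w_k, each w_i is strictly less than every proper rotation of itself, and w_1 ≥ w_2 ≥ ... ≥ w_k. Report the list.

["b", "aaaaabbaabb"]

emit factor 1: 'b' (i=0, period=1)
emit factor 2: 'aaaaabbaabb' (i=1, period=11)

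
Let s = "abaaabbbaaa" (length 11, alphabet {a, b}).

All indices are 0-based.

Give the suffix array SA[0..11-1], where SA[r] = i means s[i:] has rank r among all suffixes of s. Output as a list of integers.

rank | idx | suffix
   0 |  10 | a
   1 |   9 | aa
   2 |   8 | aaa
   3 |   2 | aaabbbaaa
   4 |   3 | aabbbaaa
   5 |   0 | abaaabbbaaa
   6 |   4 | abbbaaa
   7 |   7 | baaa
   8 |   1 | baaabbbaaa
   9 |   6 | bbaaa
  10 |   5 | bbbaaa

[10, 9, 8, 2, 3, 0, 4, 7, 1, 6, 5]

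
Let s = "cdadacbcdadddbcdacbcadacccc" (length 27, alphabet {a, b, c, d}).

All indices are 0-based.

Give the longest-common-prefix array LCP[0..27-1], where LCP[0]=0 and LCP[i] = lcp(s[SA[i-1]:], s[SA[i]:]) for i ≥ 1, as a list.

rank→(start, suffix):
  0 → (16, 'acbcadacccc')
  1 → (4, 'acbcdadddbcdacbcadacccc')
  2 → (22, 'acccc')
  3 → (2, 'adacbcdadddbcdacbcadacccc')
  4 → (20, 'adacccc')
  5 → (9, 'adddbcdacbcadacccc')
  6 → (18, 'bcadacccc')
  7 → (13, 'bcdacbcadacccc')
  8 → (6, 'bcdadddbcdacbcadacccc')
  9 → (26, 'c')
  10 → (19, 'cadacccc')
  11 → (17, 'cbcadacccc')
  12 → (5, 'cbcdadddbcdacbcadacccc')
  13 → (25, 'cc')
  14 → (24, 'ccc')
  15 → (23, 'cccc')
  16 → (14, 'cdacbcadacccc')
  17 → (0, 'cdadacbcdadddbcdacbcadacccc')
  18 → (7, 'cdadddbcdacbcadacccc')
  19 → (15, 'dacbcadacccc')
  20 → (3, 'dacbcdadddbcdacbcadacccc')
  21 → (21, 'dacccc')
  22 → (1, 'dadacbcdadddbcdacbcadacccc')
  23 → (8, 'dadddbcdacbcadacccc')
  24 → (12, 'dbcdacbcadacccc')
  25 → (11, 'ddbcdacbcadacccc')
  26 → (10, 'dddbcdacbcadacccc')

SA = [16, 4, 22, 2, 20, 9, 18, 13, 6, 26, 19, 17, 5, 25, 24, 23, 14, 0, 7, 15, 3, 21, 1, 8, 12, 11, 10]
i: (SA[i-1],SA[i]) lcp shared
  1: (16,4) 4 'acbc'
  2: (4,22) 2 'ac'
  3: (22,2) 1 'a'
  4: (2,20) 4 'adac'
  5: (20,9) 2 'ad'
  6: (9,18) 0 ''
  7: (18,13) 2 'bc'
  8: (13,6) 4 'bcda'
  9: (6,26) 0 ''
  10: (26,19) 1 'c'
  11: (19,17) 1 'c'
  12: (17,5) 3 'cbc'
  13: (5,25) 1 'c'
  14: (25,24) 2 'cc'
  15: (24,23) 3 'ccc'
  16: (23,14) 1 'c'
  17: (14,0) 3 'cda'
  18: (0,7) 4 'cdad'
  19: (7,15) 0 ''
  20: (15,3) 5 'dacbc'
  21: (3,21) 3 'dac'
  22: (21,1) 2 'da'
  23: (1,8) 3 'dad'
  24: (8,12) 1 'd'
  25: (12,11) 1 'd'
  26: (11,10) 2 'dd'

[0, 4, 2, 1, 4, 2, 0, 2, 4, 0, 1, 1, 3, 1, 2, 3, 1, 3, 4, 0, 5, 3, 2, 3, 1, 1, 2]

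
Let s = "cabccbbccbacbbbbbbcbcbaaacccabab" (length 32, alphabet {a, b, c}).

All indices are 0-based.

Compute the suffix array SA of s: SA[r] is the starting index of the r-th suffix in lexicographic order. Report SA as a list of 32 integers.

rank→(start, suffix):
  0 → (22, 'aaacccabab')
  1 → (23, 'aacccabab')
  2 → (30, 'ab')
  3 → (28, 'abab')
  4 → (1, 'abccbbccbacbbbbbbcbcbaaacccabab')
  5 → (10, 'acbbbbbbcbcbaaacccabab')
  6 → (24, 'acccabab')
  7 → (31, 'b')
  8 → (21, 'baaacccabab')
  9 → (29, 'bab')
  10 → (9, 'bacbbbbbbcbcbaaacccabab')
  11 → (12, 'bbbbbbcbcbaaacccabab')
  12 → (13, 'bbbbbcbcbaaacccabab')
  13 → (14, 'bbbbcbcbaaacccabab')
  14 → (15, 'bbbcbcbaaacccabab')
  15 → (16, 'bbcbcbaaacccabab')
  16 → (5, 'bbccbacbbbbbbcbcbaaacccabab')
  17 → (19, 'bcbaaacccabab')
  18 → (17, 'bcbcbaaacccabab')
  19 → (6, 'bccbacbbbbbbcbcbaaacccabab')
  20 → (2, 'bccbbccbacbbbbbbcbcbaaacccabab')
  21 → (27, 'cabab')
  22 → (0, 'cabccbbccbacbbbbbbcbcbaaacccabab')
  23 → (20, 'cbaaacccabab')
  24 → (8, 'cbacbbbbbbcbcbaaacccabab')
  25 → (11, 'cbbbbbbcbcbaaacccabab')
  26 → (4, 'cbbccbacbbbbbbcbcbaaacccabab')
  27 → (18, 'cbcbaaacccabab')
  28 → (26, 'ccabab')
  29 → (7, 'ccbacbbbbbbcbcbaaacccabab')
  30 → (3, 'ccbbccbacbbbbbbcbcbaaacccabab')
  31 → (25, 'cccabab')

[22, 23, 30, 28, 1, 10, 24, 31, 21, 29, 9, 12, 13, 14, 15, 16, 5, 19, 17, 6, 2, 27, 0, 20, 8, 11, 4, 18, 26, 7, 3, 25]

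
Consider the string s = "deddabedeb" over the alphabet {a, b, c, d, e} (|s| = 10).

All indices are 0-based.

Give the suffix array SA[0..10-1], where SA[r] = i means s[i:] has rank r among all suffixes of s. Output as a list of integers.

[4, 9, 5, 3, 2, 7, 0, 8, 1, 6]

rank→(start, suffix):
  0 → (4, 'abedeb')
  1 → (9, 'b')
  2 → (5, 'bedeb')
  3 → (3, 'dabedeb')
  4 → (2, 'ddabedeb')
  5 → (7, 'deb')
  6 → (0, 'deddabedeb')
  7 → (8, 'eb')
  8 → (1, 'eddabedeb')
  9 → (6, 'edeb')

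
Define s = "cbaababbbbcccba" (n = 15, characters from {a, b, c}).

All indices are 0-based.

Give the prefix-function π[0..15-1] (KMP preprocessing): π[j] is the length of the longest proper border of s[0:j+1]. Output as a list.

[0, 0, 0, 0, 0, 0, 0, 0, 0, 0, 1, 1, 1, 2, 3]

π[0] = 0
j=1 s[j]='b': π[1]=0 (border '')
j=2 s[j]='a': π[2]=0 (border '')
j=3 s[j]='a': π[3]=0 (border '')
j=4 s[j]='b': π[4]=0 (border '')
j=5 s[j]='a': π[5]=0 (border '')
j=6 s[j]='b': π[6]=0 (border '')
j=7 s[j]='b': π[7]=0 (border '')
j=8 s[j]='b': π[8]=0 (border '')
j=9 s[j]='b': π[9]=0 (border '')
j=10 s[j]='c': π[10]=1 (border 'c')
j=11 s[j]='c': k: 1→0; π[11]=1 (border 'c')
j=12 s[j]='c': k: 1→0; π[12]=1 (border 'c')
j=13 s[j]='b': π[13]=2 (border 'cb')
j=14 s[j]='a': π[14]=3 (border 'cba')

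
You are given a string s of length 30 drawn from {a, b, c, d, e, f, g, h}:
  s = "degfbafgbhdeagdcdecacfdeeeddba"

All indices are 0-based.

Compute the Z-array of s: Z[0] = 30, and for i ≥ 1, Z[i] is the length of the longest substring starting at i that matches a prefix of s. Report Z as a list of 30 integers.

Z[0]=30
i=1: fresh scan; Z[1]=0
i=2: fresh scan; Z[2]=0
i=3: fresh scan; Z[3]=0
i=4: fresh scan; Z[4]=0
i=5: fresh scan; Z[5]=0
i=6: fresh scan; Z[6]=0
i=7: fresh scan; Z[7]=0
i=8: fresh scan; Z[8]=0
i=9: fresh scan; Z[9]=0
i=10: fresh scan; Z[10]=2 scan→box=[10,12)
i=11: min(r-i=1, Z[1]=0)=0; Z[11]=0
i=12: fresh scan; Z[12]=0
i=13: fresh scan; Z[13]=0
i=14: fresh scan; Z[14]=1 scan→box=[14,15)
i=15: fresh scan; Z[15]=0
i=16: fresh scan; Z[16]=2 scan→box=[16,18)
i=17: min(r-i=1, Z[1]=0)=0; Z[17]=0
i=18: fresh scan; Z[18]=0
i=19: fresh scan; Z[19]=0
i=20: fresh scan; Z[20]=0
i=21: fresh scan; Z[21]=0
i=22: fresh scan; Z[22]=2 scan→box=[22,24)
i=23: min(r-i=1, Z[1]=0)=0; Z[23]=0
i=24: fresh scan; Z[24]=0
i=25: fresh scan; Z[25]=0
i=26: fresh scan; Z[26]=1 scan→box=[26,27)
i=27: fresh scan; Z[27]=1 scan→box=[27,28)
i=28: fresh scan; Z[28]=0
i=29: fresh scan; Z[29]=0

[30, 0, 0, 0, 0, 0, 0, 0, 0, 0, 2, 0, 0, 0, 1, 0, 2, 0, 0, 0, 0, 0, 2, 0, 0, 0, 1, 1, 0, 0]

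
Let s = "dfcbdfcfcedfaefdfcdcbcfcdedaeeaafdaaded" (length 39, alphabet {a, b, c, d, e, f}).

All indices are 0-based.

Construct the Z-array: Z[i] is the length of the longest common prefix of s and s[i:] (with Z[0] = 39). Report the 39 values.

[39, 0, 0, 0, 3, 0, 0, 0, 0, 0, 2, 0, 0, 0, 0, 3, 0, 0, 1, 0, 0, 0, 0, 0, 1, 0, 1, 0, 0, 0, 0, 0, 0, 1, 0, 0, 1, 0, 1]

Z[0]=39
i=1: outside box; Z[1]=0
i=2: outside box; Z[2]=0
i=3: outside box; Z[3]=0
i=4: outside box; Z[4]=3 grow→box=[4,7)
i=5: min(r-i=2, Z[1]=0)=0; Z[5]=0
i=6: min(r-i=1, Z[2]=0)=0; Z[6]=0
i=7: outside box; Z[7]=0
i=8: outside box; Z[8]=0
i=9: outside box; Z[9]=0
i=10: outside box; Z[10]=2 grow→box=[10,12)
i=11: min(r-i=1, Z[1]=0)=0; Z[11]=0
i=12: outside box; Z[12]=0
i=13: outside box; Z[13]=0
i=14: outside box; Z[14]=0
i=15: outside box; Z[15]=3 grow→box=[15,18)
i=16: min(r-i=2, Z[1]=0)=0; Z[16]=0
i=17: min(r-i=1, Z[2]=0)=0; Z[17]=0
i=18: outside box; Z[18]=1 grow→box=[18,19)
i=19: outside box; Z[19]=0
i=20: outside box; Z[20]=0
i=21: outside box; Z[21]=0
i=22: outside box; Z[22]=0
i=23: outside box; Z[23]=0
i=24: outside box; Z[24]=1 grow→box=[24,25)
i=25: outside box; Z[25]=0
i=26: outside box; Z[26]=1 grow→box=[26,27)
i=27: outside box; Z[27]=0
i=28: outside box; Z[28]=0
i=29: outside box; Z[29]=0
i=30: outside box; Z[30]=0
i=31: outside box; Z[31]=0
i=32: outside box; Z[32]=0
i=33: outside box; Z[33]=1 grow→box=[33,34)
i=34: outside box; Z[34]=0
i=35: outside box; Z[35]=0
i=36: outside box; Z[36]=1 grow→box=[36,37)
i=37: outside box; Z[37]=0
i=38: outside box; Z[38]=1 grow→box=[38,39)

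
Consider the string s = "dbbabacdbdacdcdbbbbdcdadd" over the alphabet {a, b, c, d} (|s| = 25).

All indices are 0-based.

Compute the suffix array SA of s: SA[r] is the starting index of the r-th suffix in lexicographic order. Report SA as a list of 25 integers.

[3, 5, 10, 22, 2, 4, 1, 15, 16, 17, 8, 18, 20, 13, 6, 11, 24, 9, 21, 0, 14, 7, 19, 12, 23]

sorted suffixes:
  #0 SA[0]=3  'abacdbdacdcdbbbbdcdadd'
  #1 SA[1]=5  'acdbdacdcdbbbbdcdadd'
  #2 SA[2]=10  'acdcdbbbbdcdadd'
  #3 SA[3]=22  'add'
  #4 SA[4]=2  'babacdbdacdcdbbbbdcdadd'
  #5 SA[5]=4  'bacdbdacdcdbbbbdcdadd'
  #6 SA[6]=1  'bbabacdbdacdcdbbbbdcdadd'
  #7 SA[7]=15  'bbbbdcdadd'
  #8 SA[8]=16  'bbbdcdadd'
  #9 SA[9]=17  'bbdcdadd'
  #10 SA[10]=8  'bdacdcdbbbbdcdadd'
  #11 SA[11]=18  'bdcdadd'
  #12 SA[12]=20  'cdadd'
  #13 SA[13]=13  'cdbbbbdcdadd'
  #14 SA[14]=6  'cdbdacdcdbbbbdcdadd'
  #15 SA[15]=11  'cdcdbbbbdcdadd'
  #16 SA[16]=24  'd'
  #17 SA[17]=9  'dacdcdbbbbdcdadd'
  #18 SA[18]=21  'dadd'
  #19 SA[19]=0  'dbbabacdbdacdcdbbbbdcdadd'
  #20 SA[20]=14  'dbbbbdcdadd'
  #21 SA[21]=7  'dbdacdcdbbbbdcdadd'
  #22 SA[22]=19  'dcdadd'
  #23 SA[23]=12  'dcdbbbbdcdadd'
  #24 SA[24]=23  'dd'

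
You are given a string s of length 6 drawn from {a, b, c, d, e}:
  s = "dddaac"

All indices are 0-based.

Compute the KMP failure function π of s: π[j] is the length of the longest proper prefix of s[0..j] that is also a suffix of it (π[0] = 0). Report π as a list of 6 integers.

[0, 1, 2, 0, 0, 0]

π[0] = 0
j=1 s[j]='d': π[1]=1 (border 'd')
j=2 s[j]='d': π[2]=2 (border 'dd')
j=3 s[j]='a': k: 2→1→0; π[3]=0 (border '')
j=4 s[j]='a': π[4]=0 (border '')
j=5 s[j]='c': π[5]=0 (border '')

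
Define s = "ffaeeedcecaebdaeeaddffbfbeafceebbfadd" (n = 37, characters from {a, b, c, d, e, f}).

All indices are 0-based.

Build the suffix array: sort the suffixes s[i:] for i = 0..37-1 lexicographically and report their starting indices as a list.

[34, 17, 10, 14, 2, 26, 31, 12, 24, 32, 22, 9, 7, 28, 36, 13, 6, 35, 18, 19, 16, 25, 30, 11, 8, 5, 15, 29, 4, 3, 33, 1, 23, 21, 27, 0, 20]

rank→(start, suffix):
  0 → (34, 'add')
  1 → (17, 'addffbfbeafceebbfadd')
  2 → (10, 'aebdaeeaddffbfbeafceebbfadd')
  3 → (14, 'aeeaddffbfbeafceebbfadd')
  4 → (2, 'aeeedcecaebdaeeaddffbfbeafceebbfadd')
  5 → (26, 'afceebbfadd')
  6 → (31, 'bbfadd')
  7 → (12, 'bdaeeaddffbfbeafceebbfadd')
  8 → (24, 'beafceebbfadd')
  9 → (32, 'bfadd')
  10 → (22, 'bfbeafceebbfadd')
  11 → (9, 'caebdaeeaddffbfbeafceebbfadd')
  12 → (7, 'cecaebdaeeaddffbfbeafceebbfadd')
  13 → (28, 'ceebbfadd')
  14 → (36, 'd')
  15 → (13, 'daeeaddffbfbeafceebbfadd')
  16 → (6, 'dcecaebdaeeaddffbfbeafceebbfadd')
  17 → (35, 'dd')
  18 → (18, 'ddffbfbeafceebbfadd')
  19 → (19, 'dffbfbeafceebbfadd')
  20 → (16, 'eaddffbfbeafceebbfadd')
  21 → (25, 'eafceebbfadd')
  22 → (30, 'ebbfadd')
  23 → (11, 'ebdaeeaddffbfbeafceebbfadd')
  24 → (8, 'ecaebdaeeaddffbfbeafceebbfadd')
  25 → (5, 'edcecaebdaeeaddffbfbeafceebbfadd')
  26 → (15, 'eeaddffbfbeafceebbfadd')
  27 → (29, 'eebbfadd')
  28 → (4, 'eedcecaebdaeeaddffbfbeafceebbfadd')
  29 → (3, 'eeedcecaebdaeeaddffbfbeafceebbfadd')
  30 → (33, 'fadd')
  31 → (1, 'faeeedcecaebdaeeaddffbfbeafceebbfadd')
  32 → (23, 'fbeafceebbfadd')
  33 → (21, 'fbfbeafceebbfadd')
  34 → (27, 'fceebbfadd')
  35 → (0, 'ffaeeedcecaebdaeeaddffbfbeafceebbfadd')
  36 → (20, 'ffbfbeafceebbfadd')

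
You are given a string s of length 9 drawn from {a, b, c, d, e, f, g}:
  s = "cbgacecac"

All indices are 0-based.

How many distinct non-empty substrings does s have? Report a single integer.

rank→(start, suffix):
  0 → (7, 'ac')
  1 → (3, 'acecac')
  2 → (1, 'bgacecac')
  3 → (8, 'c')
  4 → (6, 'cac')
  5 → (0, 'cbgacecac')
  6 → (4, 'cecac')
  7 → (5, 'ecac')
  8 → (2, 'gacecac')

SA = [7, 3, 1, 8, 6, 0, 4, 5, 2]
i: (SA[i-1],SA[i]) lcp shared
  1: (7,3) 2 'ac'
  2: (3,1) 0 ''
  3: (1,8) 0 ''
  4: (8,6) 1 'c'
  5: (6,0) 1 'c'
  6: (0,4) 1 'c'
  7: (4,5) 0 ''
  8: (5,2) 0 ''

n(n+1)/2 = 9·10/2 = 45
Σ LCP = 0 + 2 + 0 + 0 + 1 + 1 + 1 + 0 + 0 = 5
distinct = 45 − 5 = 40

40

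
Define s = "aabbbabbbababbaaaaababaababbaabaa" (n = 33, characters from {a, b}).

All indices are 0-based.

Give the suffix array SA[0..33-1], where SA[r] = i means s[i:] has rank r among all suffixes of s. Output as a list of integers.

rank | idx | suffix
   0 |  32 | a
   1 |  31 | aa
   2 |  14 | aaaaababaababbaabaa
   3 |  15 | aaaababaababbaabaa
   4 |  16 | aaababaababbaabaa
   5 |  28 | aabaa
   6 |  17 | aababaababbaabaa
   7 |  22 | aababbaabaa
   8 |   0 | aabbbabbbababbaaaaababaababbaabaa
   9 |  29 | abaa
  10 |  20 | abaababbaabaa
  11 |  18 | ababaababbaabaa
  12 |   9 | ababbaaaaababaababbaabaa
  13 |  23 | ababbaabaa
  14 |  11 | abbaaaaababaababbaabaa
  15 |  25 | abbaabaa
  16 |   5 | abbbababbaaaaababaababbaabaa
  17 |   1 | abbbabbbababbaaaaababaababbaabaa
  18 |  30 | baa
  19 |  13 | baaaaababaababbaabaa
  20 |  27 | baabaa
  21 |  21 | baababbaabaa
  22 |  19 | babaababbaabaa
  23 |   8 | bababbaaaaababaababbaabaa
  24 |  10 | babbaaaaababaababbaabaa
  25 |  24 | babbaabaa
  26 |   4 | babbbababbaaaaababaababbaabaa
  27 |  12 | bbaaaaababaababbaabaa
  28 |  26 | bbaabaa
  29 |   7 | bbababbaaaaababaababbaabaa
  30 |   3 | bbabbbababbaaaaababaababbaabaa
  31 |   6 | bbbababbaaaaababaababbaabaa
  32 |   2 | bbbabbbababbaaaaababaababbaabaa

[32, 31, 14, 15, 16, 28, 17, 22, 0, 29, 20, 18, 9, 23, 11, 25, 5, 1, 30, 13, 27, 21, 19, 8, 10, 24, 4, 12, 26, 7, 3, 6, 2]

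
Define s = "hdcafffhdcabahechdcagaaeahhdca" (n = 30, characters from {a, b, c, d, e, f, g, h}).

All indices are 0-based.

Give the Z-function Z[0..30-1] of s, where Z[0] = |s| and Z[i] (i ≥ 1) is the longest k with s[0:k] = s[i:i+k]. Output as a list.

[30, 0, 0, 0, 0, 0, 0, 4, 0, 0, 0, 0, 0, 1, 0, 0, 4, 0, 0, 0, 0, 0, 0, 0, 0, 1, 4, 0, 0, 0]

Z[0]=30
i=1: outside box; Z[1]=0
i=2: outside box; Z[2]=0
i=3: outside box; Z[3]=0
i=4: outside box; Z[4]=0
i=5: outside box; Z[5]=0
i=6: outside box; Z[6]=0
i=7: outside box; Z[7]=4 scan→box=[7,11)
i=8: min(r-i=3, Z[1]=0)=0; Z[8]=0
i=9: min(r-i=2, Z[2]=0)=0; Z[9]=0
i=10: min(r-i=1, Z[3]=0)=0; Z[10]=0
i=11: outside box; Z[11]=0
i=12: outside box; Z[12]=0
i=13: outside box; Z[13]=1 scan→box=[13,14)
i=14: outside box; Z[14]=0
i=15: outside box; Z[15]=0
i=16: outside box; Z[16]=4 scan→box=[16,20)
i=17: min(r-i=3, Z[1]=0)=0; Z[17]=0
i=18: min(r-i=2, Z[2]=0)=0; Z[18]=0
i=19: min(r-i=1, Z[3]=0)=0; Z[19]=0
i=20: outside box; Z[20]=0
i=21: outside box; Z[21]=0
i=22: outside box; Z[22]=0
i=23: outside box; Z[23]=0
i=24: outside box; Z[24]=0
i=25: outside box; Z[25]=1 scan→box=[25,26)
i=26: outside box; Z[26]=4 scan→box=[26,30)
i=27: min(r-i=3, Z[1]=0)=0; Z[27]=0
i=28: min(r-i=2, Z[2]=0)=0; Z[28]=0
i=29: min(r-i=1, Z[3]=0)=0; Z[29]=0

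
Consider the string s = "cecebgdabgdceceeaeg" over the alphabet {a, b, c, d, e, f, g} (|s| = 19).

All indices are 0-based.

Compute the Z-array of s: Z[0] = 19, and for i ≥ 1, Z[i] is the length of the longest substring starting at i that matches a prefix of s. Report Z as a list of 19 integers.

[19, 0, 2, 0, 0, 0, 0, 0, 0, 0, 0, 4, 0, 2, 0, 0, 0, 0, 0]

Z[0]=19
i=1: fresh scan; Z[1]=0
i=2: fresh scan; Z[2]=2 grow→box=[2,4)
i=3: min(r-i=1, Z[1]=0)=0; Z[3]=0
i=4: fresh scan; Z[4]=0
i=5: fresh scan; Z[5]=0
i=6: fresh scan; Z[6]=0
i=7: fresh scan; Z[7]=0
i=8: fresh scan; Z[8]=0
i=9: fresh scan; Z[9]=0
i=10: fresh scan; Z[10]=0
i=11: fresh scan; Z[11]=4 grow→box=[11,15)
i=12: min(r-i=3, Z[1]=0)=0; Z[12]=0
i=13: min(r-i=2, Z[2]=2)=2; Z[13]=2
i=14: min(r-i=1, Z[3]=0)=0; Z[14]=0
i=15: fresh scan; Z[15]=0
i=16: fresh scan; Z[16]=0
i=17: fresh scan; Z[17]=0
i=18: fresh scan; Z[18]=0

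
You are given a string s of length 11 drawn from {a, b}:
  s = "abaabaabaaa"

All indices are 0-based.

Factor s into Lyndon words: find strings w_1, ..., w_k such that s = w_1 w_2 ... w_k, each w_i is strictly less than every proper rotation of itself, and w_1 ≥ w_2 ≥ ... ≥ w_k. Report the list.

["ab", "aab", "aab", "a", "a", "a"]

emit factor 1: 'ab' (i=0, period=2)
emit factor 2: 'aab' (i=2, period=3)
emit factor 3: 'aab' (i=5, period=3)
emit factor 4: 'a' (i=8, period=1)
emit factor 5: 'a' (i=9, period=1)
emit factor 6: 'a' (i=10, period=1)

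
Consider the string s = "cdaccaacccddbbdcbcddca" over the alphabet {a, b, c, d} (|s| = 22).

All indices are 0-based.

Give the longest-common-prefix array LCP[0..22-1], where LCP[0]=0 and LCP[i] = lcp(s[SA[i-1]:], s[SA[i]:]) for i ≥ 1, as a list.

rank→(start, suffix):
  0 → (21, 'a')
  1 → (5, 'aacccddbbdcbcddca')
  2 → (2, 'accaacccddbbdcbcddca')
  3 → (6, 'acccddbbdcbcddca')
  4 → (12, 'bbdcbcddca')
  5 → (16, 'bcddca')
  6 → (13, 'bdcbcddca')
  7 → (20, 'ca')
  8 → (4, 'caacccddbbdcbcddca')
  9 → (15, 'cbcddca')
  10 → (3, 'ccaacccddbbdcbcddca')
  11 → (7, 'cccddbbdcbcddca')
  12 → (8, 'ccddbbdcbcddca')
  13 → (0, 'cdaccaacccddbbdcbcddca')
  14 → (9, 'cddbbdcbcddca')
  15 → (17, 'cddca')
  16 → (1, 'daccaacccddbbdcbcddca')
  17 → (11, 'dbbdcbcddca')
  18 → (19, 'dca')
  19 → (14, 'dcbcddca')
  20 → (10, 'ddbbdcbcddca')
  21 → (18, 'ddca')

SA = [21, 5, 2, 6, 12, 16, 13, 20, 4, 15, 3, 7, 8, 0, 9, 17, 1, 11, 19, 14, 10, 18]
rank  pair      lcp
   1  s[21:],s[5:]  1  'a'
   2  s[5:],s[2:]  1  'a'
   3  s[2:],s[6:]  3  'acc'
   4  s[6:],s[12:]  0  ''
   5  s[12:],s[16:]  1  'b'
   6  s[16:],s[13:]  1  'b'
   7  s[13:],s[20:]  0  ''
   8  s[20:],s[4:]  2  'ca'
   9  s[4:],s[15:]  1  'c'
  10  s[15:],s[3:]  1  'c'
  11  s[3:],s[7:]  2  'cc'
  12  s[7:],s[8:]  2  'cc'
  13  s[8:],s[0:]  1  'c'
  14  s[0:],s[9:]  2  'cd'
  15  s[9:],s[17:]  3  'cdd'
  16  s[17:],s[1:]  0  ''
  17  s[1:],s[11:]  1  'd'
  18  s[11:],s[19:]  1  'd'
  19  s[19:],s[14:]  2  'dc'
  20  s[14:],s[10:]  1  'd'
  21  s[10:],s[18:]  2  'dd'

[0, 1, 1, 3, 0, 1, 1, 0, 2, 1, 1, 2, 2, 1, 2, 3, 0, 1, 1, 2, 1, 2]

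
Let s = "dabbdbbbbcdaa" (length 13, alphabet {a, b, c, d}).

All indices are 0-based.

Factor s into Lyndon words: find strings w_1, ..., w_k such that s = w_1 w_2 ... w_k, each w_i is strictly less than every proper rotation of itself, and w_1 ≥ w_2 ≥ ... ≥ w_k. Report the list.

["d", "abbdbbbbcd", "a", "a"]

emit factor 1: 'd' (i=0, period=1)
emit factor 2: 'abbdbbbbcd' (i=1, period=10)
emit factor 3: 'a' (i=11, period=1)
emit factor 4: 'a' (i=12, period=1)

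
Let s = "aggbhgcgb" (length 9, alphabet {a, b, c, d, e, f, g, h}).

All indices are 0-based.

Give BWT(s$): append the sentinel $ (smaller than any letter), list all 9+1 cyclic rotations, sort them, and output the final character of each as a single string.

b$gggcghab

rank  rotation    last
    0  $aggbhgcgb  b
    1  aggbhgcgb$  $
    2  b$aggbhgcg  g
    3  bhgcgb$agg  g
    4  cgb$aggbhg  g
    5  gb$aggbhgc  c
    6  gbhgcgb$ag  g
    7  gcgb$aggbh  h
    8  ggbhgcgb$a  a
    9  hgcgb$aggb  b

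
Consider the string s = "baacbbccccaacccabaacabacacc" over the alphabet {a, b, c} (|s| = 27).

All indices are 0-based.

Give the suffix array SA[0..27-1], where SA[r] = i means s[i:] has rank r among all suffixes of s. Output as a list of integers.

sorted suffixes:
  #0 SA[0]=17  'aacabacacc'
  #1 SA[1]=1  'aacbbccccaacccabaacabacacc'
  #2 SA[2]=10  'aacccabaacabacacc'
  #3 SA[3]=15  'abaacabacacc'
  #4 SA[4]=20  'abacacc'
  #5 SA[5]=18  'acabacacc'
  #6 SA[6]=22  'acacc'
  #7 SA[7]=2  'acbbccccaacccabaacabacacc'
  #8 SA[8]=24  'acc'
  #9 SA[9]=11  'acccabaacabacacc'
  #10 SA[10]=16  'baacabacacc'
  #11 SA[11]=0  'baacbbccccaacccabaacabacacc'
  #12 SA[12]=21  'bacacc'
  #13 SA[13]=4  'bbccccaacccabaacabacacc'
  #14 SA[14]=5  'bccccaacccabaacabacacc'
  #15 SA[15]=26  'c'
  #16 SA[16]=9  'caacccabaacabacacc'
  #17 SA[17]=14  'cabaacabacacc'
  #18 SA[18]=19  'cabacacc'
  #19 SA[19]=23  'cacc'
  #20 SA[20]=3  'cbbccccaacccabaacabacacc'
  #21 SA[21]=25  'cc'
  #22 SA[22]=8  'ccaacccabaacabacacc'
  #23 SA[23]=13  'ccabaacabacacc'
  #24 SA[24]=7  'cccaacccabaacabacacc'
  #25 SA[25]=12  'cccabaacabacacc'
  #26 SA[26]=6  'ccccaacccabaacabacacc'

[17, 1, 10, 15, 20, 18, 22, 2, 24, 11, 16, 0, 21, 4, 5, 26, 9, 14, 19, 23, 3, 25, 8, 13, 7, 12, 6]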